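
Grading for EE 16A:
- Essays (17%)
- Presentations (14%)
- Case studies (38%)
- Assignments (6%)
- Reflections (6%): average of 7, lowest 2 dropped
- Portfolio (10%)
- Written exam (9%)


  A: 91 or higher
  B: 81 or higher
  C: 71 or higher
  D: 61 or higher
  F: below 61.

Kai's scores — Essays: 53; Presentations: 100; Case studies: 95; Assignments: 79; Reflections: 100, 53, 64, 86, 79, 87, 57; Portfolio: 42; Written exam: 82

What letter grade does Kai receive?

Reflections: drop 53, 57 → average of remaining 5 = 416/5 = 83.2
Weighted total:
  Essays 53 × 0.17 = 9.01
  Presentations 100 × 0.14 = 14
  Case studies 95 × 0.38 = 36.1
  Assignments 79 × 0.06 = 4.74
  Reflections 83.2 × 0.06 = 4.992
  Portfolio 42 × 0.1 = 4.2
  Written exam 82 × 0.09 = 7.38
Sum = 80.422
80.422 is ≥ 71 and < 81 → C

C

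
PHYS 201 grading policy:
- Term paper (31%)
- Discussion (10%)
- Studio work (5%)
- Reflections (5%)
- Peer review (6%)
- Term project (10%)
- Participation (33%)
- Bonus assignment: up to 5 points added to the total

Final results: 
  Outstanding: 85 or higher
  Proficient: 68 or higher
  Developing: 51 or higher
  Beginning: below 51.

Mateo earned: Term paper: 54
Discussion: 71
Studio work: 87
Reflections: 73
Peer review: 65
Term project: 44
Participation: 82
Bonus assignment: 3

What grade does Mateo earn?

Proficient

Weighted total:
  Term paper 54 × 0.31 = 16.74
  Discussion 71 × 0.1 = 7.1
  Studio work 87 × 0.05 = 4.35
  Reflections 73 × 0.05 = 3.65
  Peer review 65 × 0.06 = 3.9
  Term project 44 × 0.1 = 4.4
  Participation 82 × 0.33 = 27.06
Sum = 67.2
Bonus assignment: 67.2 + 3 = 70.2
70.2 is ≥ 68 and < 85 → Proficient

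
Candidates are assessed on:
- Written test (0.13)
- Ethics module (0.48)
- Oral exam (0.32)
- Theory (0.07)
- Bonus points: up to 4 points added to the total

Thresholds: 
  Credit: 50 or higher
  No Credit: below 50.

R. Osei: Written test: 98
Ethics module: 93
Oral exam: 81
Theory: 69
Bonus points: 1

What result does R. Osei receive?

Weighted total:
  Written test 98 × 0.13 = 12.74
  Ethics module 93 × 0.48 = 44.64
  Oral exam 81 × 0.32 = 25.92
  Theory 69 × 0.07 = 4.83
Sum = 88.13
Bonus points: 88.13 + 1 = 89.13
89.13 ≥ 50 → Credit

Credit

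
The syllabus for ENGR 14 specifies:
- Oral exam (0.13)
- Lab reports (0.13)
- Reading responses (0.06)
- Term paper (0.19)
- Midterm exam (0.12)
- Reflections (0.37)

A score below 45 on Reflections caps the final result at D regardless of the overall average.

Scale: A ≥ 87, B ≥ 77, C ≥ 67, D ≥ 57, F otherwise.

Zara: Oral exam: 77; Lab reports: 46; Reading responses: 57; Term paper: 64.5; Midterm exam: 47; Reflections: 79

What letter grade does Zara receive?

Reflections score 79 ≥ 45: minimum met.
Weighted total:
  Oral exam 77 × 0.13 = 10.01
  Lab reports 46 × 0.13 = 5.98
  Reading responses 57 × 0.06 = 3.42
  Term paper 64.5 × 0.19 = 12.255
  Midterm exam 47 × 0.12 = 5.64
  Reflections 79 × 0.37 = 29.23
Sum = 66.535
66.535 is ≥ 57 and < 67 → D

D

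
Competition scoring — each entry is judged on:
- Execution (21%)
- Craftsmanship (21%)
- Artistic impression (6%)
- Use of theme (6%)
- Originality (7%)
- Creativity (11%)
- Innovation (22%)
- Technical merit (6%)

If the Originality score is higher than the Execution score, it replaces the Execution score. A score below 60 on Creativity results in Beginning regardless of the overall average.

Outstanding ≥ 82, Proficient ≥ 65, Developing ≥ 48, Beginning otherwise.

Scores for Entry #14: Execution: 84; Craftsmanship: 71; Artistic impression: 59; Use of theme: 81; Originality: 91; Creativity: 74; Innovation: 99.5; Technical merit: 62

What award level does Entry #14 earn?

Outstanding

Originality (91) > Execution (84), so Execution counts as 91.
Creativity score 74 ≥ 60: minimum met.
Weighted total:
  Execution 91 × 0.21 = 19.11
  Craftsmanship 71 × 0.21 = 14.91
  Artistic impression 59 × 0.06 = 3.54
  Use of theme 81 × 0.06 = 4.86
  Originality 91 × 0.07 = 6.37
  Creativity 74 × 0.11 = 8.14
  Innovation 99.5 × 0.22 = 21.89
  Technical merit 62 × 0.06 = 3.72
Sum = 82.54
82.54 ≥ 82 → Outstanding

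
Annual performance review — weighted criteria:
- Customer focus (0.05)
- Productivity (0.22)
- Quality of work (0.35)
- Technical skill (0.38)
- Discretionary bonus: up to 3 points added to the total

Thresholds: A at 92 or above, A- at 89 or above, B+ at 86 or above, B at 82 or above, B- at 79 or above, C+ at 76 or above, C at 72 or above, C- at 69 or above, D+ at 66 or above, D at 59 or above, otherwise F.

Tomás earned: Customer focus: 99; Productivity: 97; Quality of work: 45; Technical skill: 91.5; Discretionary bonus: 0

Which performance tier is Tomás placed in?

C+

Weighted total:
  Customer focus 99 × 0.05 = 4.95
  Productivity 97 × 0.22 = 21.34
  Quality of work 45 × 0.35 = 15.75
  Technical skill 91.5 × 0.38 = 34.77
Sum = 76.81
Discretionary bonus: 76.81 + 0 = 76.81
76.81 is ≥ 76 and < 79 → C+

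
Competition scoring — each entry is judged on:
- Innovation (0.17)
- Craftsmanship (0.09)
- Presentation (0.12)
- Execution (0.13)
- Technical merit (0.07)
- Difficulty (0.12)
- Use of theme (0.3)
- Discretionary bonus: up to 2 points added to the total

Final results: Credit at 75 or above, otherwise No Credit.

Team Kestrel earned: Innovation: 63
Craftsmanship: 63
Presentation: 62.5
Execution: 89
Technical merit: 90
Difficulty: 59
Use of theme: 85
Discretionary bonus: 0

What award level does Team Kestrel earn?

No Credit

Weighted total:
  Innovation 63 × 0.17 = 10.71
  Craftsmanship 63 × 0.09 = 5.67
  Presentation 62.5 × 0.12 = 7.5
  Execution 89 × 0.13 = 11.57
  Technical merit 90 × 0.07 = 6.3
  Difficulty 59 × 0.12 = 7.08
  Use of theme 85 × 0.3 = 25.5
Sum = 74.33
Discretionary bonus: 74.33 + 0 = 74.33
74.33 < 75 → No Credit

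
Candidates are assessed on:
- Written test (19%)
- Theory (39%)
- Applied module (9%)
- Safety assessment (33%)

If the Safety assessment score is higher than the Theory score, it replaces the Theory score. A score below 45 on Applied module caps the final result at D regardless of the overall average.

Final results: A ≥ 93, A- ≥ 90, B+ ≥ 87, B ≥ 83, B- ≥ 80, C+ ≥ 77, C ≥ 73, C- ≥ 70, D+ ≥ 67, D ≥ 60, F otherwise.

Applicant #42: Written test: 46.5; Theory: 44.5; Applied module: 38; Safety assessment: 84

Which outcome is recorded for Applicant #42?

Safety assessment (84) > Theory (44.5), so Theory counts as 84.
Applied module score 38 < 45: minimum not met.
Weighted total:
  Written test 46.5 × 0.19 = 8.835
  Theory 84 × 0.39 = 32.76
  Applied module 38 × 0.09 = 3.42
  Safety assessment 84 × 0.33 = 27.72
Sum = 72.735
72.735 would be C-; cap at D applies → D.

D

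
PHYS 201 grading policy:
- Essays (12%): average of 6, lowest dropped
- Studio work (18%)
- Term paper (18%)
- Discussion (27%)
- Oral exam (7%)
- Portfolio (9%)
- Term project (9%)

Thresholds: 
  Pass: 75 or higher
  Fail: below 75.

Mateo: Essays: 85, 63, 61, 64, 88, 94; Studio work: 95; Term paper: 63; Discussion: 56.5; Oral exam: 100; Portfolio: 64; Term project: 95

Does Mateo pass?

Fail

Essays: drop 61 → average of remaining 5 = 394/5 = 78.8
Weighted total:
  Essays 78.8 × 0.12 = 9.456
  Studio work 95 × 0.18 = 17.1
  Term paper 63 × 0.18 = 11.34
  Discussion 56.5 × 0.27 = 15.255
  Oral exam 100 × 0.07 = 7
  Portfolio 64 × 0.09 = 5.76
  Term project 95 × 0.09 = 8.55
Sum = 74.461
74.461 < 75 → Fail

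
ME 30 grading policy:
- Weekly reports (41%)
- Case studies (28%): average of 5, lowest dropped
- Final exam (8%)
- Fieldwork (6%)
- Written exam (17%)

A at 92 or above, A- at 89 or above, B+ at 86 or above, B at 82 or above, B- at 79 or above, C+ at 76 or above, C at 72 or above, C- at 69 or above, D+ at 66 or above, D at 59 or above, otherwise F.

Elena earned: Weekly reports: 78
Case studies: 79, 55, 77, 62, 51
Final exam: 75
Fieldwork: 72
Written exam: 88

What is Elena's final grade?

Case studies: drop 51 → average of remaining 4 = 273/4 = 68.25
Weighted total:
  Weekly reports 78 × 0.41 = 31.98
  Case studies 68.25 × 0.28 = 19.11
  Final exam 75 × 0.08 = 6
  Fieldwork 72 × 0.06 = 4.32
  Written exam 88 × 0.17 = 14.96
Sum = 76.37
76.37 is ≥ 76 and < 79 → C+

C+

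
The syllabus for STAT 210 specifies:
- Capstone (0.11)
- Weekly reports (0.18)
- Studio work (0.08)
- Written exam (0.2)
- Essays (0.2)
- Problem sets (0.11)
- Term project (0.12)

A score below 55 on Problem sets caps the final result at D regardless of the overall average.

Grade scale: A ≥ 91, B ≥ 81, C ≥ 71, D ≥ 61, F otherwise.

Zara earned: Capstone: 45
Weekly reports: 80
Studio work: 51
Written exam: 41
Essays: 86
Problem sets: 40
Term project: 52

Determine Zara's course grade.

F

Problem sets score 40 < 55: minimum not met.
Weighted total:
  Capstone 45 × 0.11 = 4.95
  Weekly reports 80 × 0.18 = 14.4
  Studio work 51 × 0.08 = 4.08
  Written exam 41 × 0.2 = 8.2
  Essays 86 × 0.2 = 17.2
  Problem sets 40 × 0.11 = 4.4
  Term project 52 × 0.12 = 6.24
Sum = 59.47
59.47 would be F; cap at D applies → F.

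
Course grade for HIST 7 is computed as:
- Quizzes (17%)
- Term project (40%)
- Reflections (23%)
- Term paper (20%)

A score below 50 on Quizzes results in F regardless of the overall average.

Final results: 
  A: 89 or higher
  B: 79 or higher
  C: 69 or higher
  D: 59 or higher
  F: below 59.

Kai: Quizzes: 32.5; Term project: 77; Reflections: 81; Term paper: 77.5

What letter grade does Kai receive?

Quizzes score 32.5 < 50: minimum not met.
Weighted total:
  Quizzes 32.5 × 0.17 = 5.525
  Term project 77 × 0.4 = 30.8
  Reflections 81 × 0.23 = 18.63
  Term paper 77.5 × 0.2 = 15.5
Sum = 70.455
Because the Quizzes minimum was not met, the result is F.

F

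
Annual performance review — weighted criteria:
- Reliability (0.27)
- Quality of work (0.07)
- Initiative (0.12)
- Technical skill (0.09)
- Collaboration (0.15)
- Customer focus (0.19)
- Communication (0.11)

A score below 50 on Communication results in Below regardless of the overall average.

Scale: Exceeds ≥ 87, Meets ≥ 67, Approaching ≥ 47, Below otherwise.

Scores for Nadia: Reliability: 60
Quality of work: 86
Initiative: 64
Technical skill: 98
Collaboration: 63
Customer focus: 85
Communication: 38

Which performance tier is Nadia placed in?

Below

Communication score 38 < 50: minimum not met.
Weighted total:
  Reliability 60 × 0.27 = 16.2
  Quality of work 86 × 0.07 = 6.02
  Initiative 64 × 0.12 = 7.68
  Technical skill 98 × 0.09 = 8.82
  Collaboration 63 × 0.15 = 9.45
  Customer focus 85 × 0.19 = 16.15
  Communication 38 × 0.11 = 4.18
Sum = 68.5
Because the Communication minimum was not met, the result is Below.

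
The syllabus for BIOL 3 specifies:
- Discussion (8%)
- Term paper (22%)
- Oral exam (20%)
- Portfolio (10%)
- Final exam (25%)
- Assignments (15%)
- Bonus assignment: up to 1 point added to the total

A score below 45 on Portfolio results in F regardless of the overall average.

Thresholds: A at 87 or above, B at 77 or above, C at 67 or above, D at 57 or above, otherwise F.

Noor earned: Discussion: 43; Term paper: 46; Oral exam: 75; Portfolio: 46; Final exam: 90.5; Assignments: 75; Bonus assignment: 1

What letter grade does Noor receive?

Portfolio score 46 ≥ 45: minimum met.
Weighted total:
  Discussion 43 × 0.08 = 3.44
  Term paper 46 × 0.22 = 10.12
  Oral exam 75 × 0.2 = 15
  Portfolio 46 × 0.1 = 4.6
  Final exam 90.5 × 0.25 = 22.625
  Assignments 75 × 0.15 = 11.25
Sum = 67.035
Bonus assignment: 67.035 + 1 = 68.035
68.035 is ≥ 67 and < 77 → C

C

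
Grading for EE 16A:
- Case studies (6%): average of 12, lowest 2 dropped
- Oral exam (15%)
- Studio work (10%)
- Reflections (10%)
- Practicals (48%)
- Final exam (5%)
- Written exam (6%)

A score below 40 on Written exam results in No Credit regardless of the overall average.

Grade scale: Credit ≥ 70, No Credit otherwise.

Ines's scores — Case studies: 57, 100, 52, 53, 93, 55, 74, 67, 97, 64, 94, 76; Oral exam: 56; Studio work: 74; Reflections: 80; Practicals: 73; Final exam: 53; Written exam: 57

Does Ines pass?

Case studies: drop 52, 53 → average of remaining 10 = 777/10 = 77.7
Written exam score 57 ≥ 40: minimum met.
Weighted total:
  Case studies 77.7 × 0.06 = 4.662
  Oral exam 56 × 0.15 = 8.4
  Studio work 74 × 0.1 = 7.4
  Reflections 80 × 0.1 = 8
  Practicals 73 × 0.48 = 35.04
  Final exam 53 × 0.05 = 2.65
  Written exam 57 × 0.06 = 3.42
Sum = 69.572
69.572 < 70 → No Credit

No Credit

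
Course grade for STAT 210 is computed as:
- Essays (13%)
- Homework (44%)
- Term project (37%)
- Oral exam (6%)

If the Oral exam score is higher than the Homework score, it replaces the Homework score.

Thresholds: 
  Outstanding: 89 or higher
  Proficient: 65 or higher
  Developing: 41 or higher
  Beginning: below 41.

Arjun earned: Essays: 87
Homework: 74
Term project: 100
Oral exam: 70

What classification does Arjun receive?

Proficient

Oral exam (70) ≤ Homework (74), so Homework stays at 74.
Weighted total:
  Essays 87 × 0.13 = 11.31
  Homework 74 × 0.44 = 32.56
  Term project 100 × 0.37 = 37
  Oral exam 70 × 0.06 = 4.2
Sum = 85.07
85.07 is ≥ 65 and < 89 → Proficient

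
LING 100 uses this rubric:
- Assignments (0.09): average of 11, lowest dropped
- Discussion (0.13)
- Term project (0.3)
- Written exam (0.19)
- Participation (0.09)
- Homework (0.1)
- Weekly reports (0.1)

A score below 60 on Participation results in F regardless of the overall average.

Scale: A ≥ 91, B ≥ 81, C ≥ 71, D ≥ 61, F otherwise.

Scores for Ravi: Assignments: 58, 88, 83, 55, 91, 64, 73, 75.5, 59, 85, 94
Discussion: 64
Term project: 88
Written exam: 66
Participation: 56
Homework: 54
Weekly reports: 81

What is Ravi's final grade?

Assignments: drop 55 → average of remaining 10 = 770.5/10 = 77.05
Participation score 56 < 60: minimum not met.
Weighted total:
  Assignments 77.05 × 0.09 = 6.9345
  Discussion 64 × 0.13 = 8.32
  Term project 88 × 0.3 = 26.4
  Written exam 66 × 0.19 = 12.54
  Participation 56 × 0.09 = 5.04
  Homework 54 × 0.1 = 5.4
  Weekly reports 81 × 0.1 = 8.1
Sum = 72.7345
Because the Participation minimum was not met, the result is F.

F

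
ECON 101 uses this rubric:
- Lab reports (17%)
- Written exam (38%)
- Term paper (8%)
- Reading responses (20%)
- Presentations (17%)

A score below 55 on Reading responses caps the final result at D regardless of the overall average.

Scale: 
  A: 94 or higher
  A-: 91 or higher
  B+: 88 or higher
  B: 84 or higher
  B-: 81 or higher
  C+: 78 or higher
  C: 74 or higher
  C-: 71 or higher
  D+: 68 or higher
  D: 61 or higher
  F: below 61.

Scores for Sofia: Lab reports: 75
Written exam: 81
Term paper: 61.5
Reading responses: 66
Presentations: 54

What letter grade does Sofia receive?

D+

Reading responses score 66 ≥ 55: minimum met.
Weighted total:
  Lab reports 75 × 0.17 = 12.75
  Written exam 81 × 0.38 = 30.78
  Term paper 61.5 × 0.08 = 4.92
  Reading responses 66 × 0.2 = 13.2
  Presentations 54 × 0.17 = 9.18
Sum = 70.83
70.83 is ≥ 68 and < 71 → D+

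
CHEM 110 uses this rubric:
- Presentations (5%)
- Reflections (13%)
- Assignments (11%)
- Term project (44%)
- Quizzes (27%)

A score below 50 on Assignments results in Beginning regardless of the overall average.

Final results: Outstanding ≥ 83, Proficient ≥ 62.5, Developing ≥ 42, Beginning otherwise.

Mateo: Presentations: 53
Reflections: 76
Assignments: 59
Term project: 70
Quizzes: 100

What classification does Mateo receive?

Assignments score 59 ≥ 50: minimum met.
Weighted total:
  Presentations 53 × 0.05 = 2.65
  Reflections 76 × 0.13 = 9.88
  Assignments 59 × 0.11 = 6.49
  Term project 70 × 0.44 = 30.8
  Quizzes 100 × 0.27 = 27
Sum = 76.82
76.82 is ≥ 62.5 and < 83 → Proficient

Proficient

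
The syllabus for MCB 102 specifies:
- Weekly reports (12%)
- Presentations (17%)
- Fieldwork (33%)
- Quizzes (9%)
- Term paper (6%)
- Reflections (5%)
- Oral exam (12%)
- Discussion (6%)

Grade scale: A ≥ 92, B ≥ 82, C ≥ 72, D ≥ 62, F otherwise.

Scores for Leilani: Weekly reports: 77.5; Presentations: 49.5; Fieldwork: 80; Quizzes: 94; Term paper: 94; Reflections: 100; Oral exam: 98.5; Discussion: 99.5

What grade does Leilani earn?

Weighted total:
  Weekly reports 77.5 × 0.12 = 9.3
  Presentations 49.5 × 0.17 = 8.415
  Fieldwork 80 × 0.33 = 26.4
  Quizzes 94 × 0.09 = 8.46
  Term paper 94 × 0.06 = 5.64
  Reflections 100 × 0.05 = 5
  Oral exam 98.5 × 0.12 = 11.82
  Discussion 99.5 × 0.06 = 5.97
Sum = 81.005
81.005 is ≥ 72 and < 82 → C

C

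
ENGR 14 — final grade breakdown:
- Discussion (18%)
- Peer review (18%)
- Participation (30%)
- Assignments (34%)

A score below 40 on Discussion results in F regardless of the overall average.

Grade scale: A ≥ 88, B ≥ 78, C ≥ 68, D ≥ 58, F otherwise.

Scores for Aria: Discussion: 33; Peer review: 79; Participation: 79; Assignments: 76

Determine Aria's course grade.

F

Discussion score 33 < 40: minimum not met.
Weighted total:
  Discussion 33 × 0.18 = 5.94
  Peer review 79 × 0.18 = 14.22
  Participation 79 × 0.3 = 23.7
  Assignments 76 × 0.34 = 25.84
Sum = 69.7
Because the Discussion minimum was not met, the result is F.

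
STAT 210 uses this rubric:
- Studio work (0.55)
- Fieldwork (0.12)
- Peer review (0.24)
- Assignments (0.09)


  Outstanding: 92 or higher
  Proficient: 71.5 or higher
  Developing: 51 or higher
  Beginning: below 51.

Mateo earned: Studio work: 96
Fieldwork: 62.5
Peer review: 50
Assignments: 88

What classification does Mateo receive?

Weighted total:
  Studio work 96 × 0.55 = 52.8
  Fieldwork 62.5 × 0.12 = 7.5
  Peer review 50 × 0.24 = 12
  Assignments 88 × 0.09 = 7.92
Sum = 80.22
80.22 is ≥ 71.5 and < 92 → Proficient

Proficient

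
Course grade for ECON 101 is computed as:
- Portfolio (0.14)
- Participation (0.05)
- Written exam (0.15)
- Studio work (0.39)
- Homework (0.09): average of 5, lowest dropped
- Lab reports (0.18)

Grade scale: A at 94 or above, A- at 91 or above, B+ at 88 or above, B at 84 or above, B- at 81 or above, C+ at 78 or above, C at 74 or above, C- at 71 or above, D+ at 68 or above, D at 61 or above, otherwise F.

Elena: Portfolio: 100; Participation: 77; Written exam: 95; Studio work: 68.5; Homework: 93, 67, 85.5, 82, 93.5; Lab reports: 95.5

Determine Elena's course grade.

B-

Homework: drop 67 → average of remaining 4 = 354/4 = 88.5
Weighted total:
  Portfolio 100 × 0.14 = 14
  Participation 77 × 0.05 = 3.85
  Written exam 95 × 0.15 = 14.25
  Studio work 68.5 × 0.39 = 26.715
  Homework 88.5 × 0.09 = 7.965
  Lab reports 95.5 × 0.18 = 17.19
Sum = 83.97
83.97 is ≥ 81 and < 84 → B-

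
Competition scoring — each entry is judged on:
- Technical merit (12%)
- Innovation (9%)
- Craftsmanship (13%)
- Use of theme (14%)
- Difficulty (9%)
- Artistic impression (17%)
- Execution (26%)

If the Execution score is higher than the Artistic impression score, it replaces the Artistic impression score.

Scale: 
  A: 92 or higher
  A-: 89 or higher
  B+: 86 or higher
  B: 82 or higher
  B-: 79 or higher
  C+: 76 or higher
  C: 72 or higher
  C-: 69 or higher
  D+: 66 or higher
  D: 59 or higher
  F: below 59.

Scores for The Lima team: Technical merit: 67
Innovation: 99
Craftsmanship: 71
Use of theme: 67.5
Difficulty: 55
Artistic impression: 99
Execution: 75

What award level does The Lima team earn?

Execution (75) ≤ Artistic impression (99), so Artistic impression stays at 99.
Weighted total:
  Technical merit 67 × 0.12 = 8.04
  Innovation 99 × 0.09 = 8.91
  Craftsmanship 71 × 0.13 = 9.23
  Use of theme 67.5 × 0.14 = 9.45
  Difficulty 55 × 0.09 = 4.95
  Artistic impression 99 × 0.17 = 16.83
  Execution 75 × 0.26 = 19.5
Sum = 76.91
76.91 is ≥ 76 and < 79 → C+

C+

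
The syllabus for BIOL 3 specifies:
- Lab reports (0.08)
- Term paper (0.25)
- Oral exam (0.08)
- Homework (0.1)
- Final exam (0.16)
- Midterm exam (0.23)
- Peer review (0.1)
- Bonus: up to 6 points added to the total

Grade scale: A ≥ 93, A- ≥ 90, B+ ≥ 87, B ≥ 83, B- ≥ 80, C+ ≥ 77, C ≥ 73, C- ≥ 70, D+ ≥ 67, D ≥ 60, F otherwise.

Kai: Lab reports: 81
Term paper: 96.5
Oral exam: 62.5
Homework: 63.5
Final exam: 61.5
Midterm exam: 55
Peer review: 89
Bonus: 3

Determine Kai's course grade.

Weighted total:
  Lab reports 81 × 0.08 = 6.48
  Term paper 96.5 × 0.25 = 24.125
  Oral exam 62.5 × 0.08 = 5
  Homework 63.5 × 0.1 = 6.35
  Final exam 61.5 × 0.16 = 9.84
  Midterm exam 55 × 0.23 = 12.65
  Peer review 89 × 0.1 = 8.9
Sum = 73.345
Bonus: 73.345 + 3 = 76.345
76.345 is ≥ 73 and < 77 → C

C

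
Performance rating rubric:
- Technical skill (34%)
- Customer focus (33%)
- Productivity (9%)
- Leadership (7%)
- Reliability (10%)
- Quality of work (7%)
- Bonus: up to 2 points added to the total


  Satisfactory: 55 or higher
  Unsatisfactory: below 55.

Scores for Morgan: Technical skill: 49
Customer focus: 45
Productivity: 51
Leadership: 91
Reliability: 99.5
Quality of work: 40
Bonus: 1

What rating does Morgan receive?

Weighted total:
  Technical skill 49 × 0.34 = 16.66
  Customer focus 45 × 0.33 = 14.85
  Productivity 51 × 0.09 = 4.59
  Leadership 91 × 0.07 = 6.37
  Reliability 99.5 × 0.1 = 9.95
  Quality of work 40 × 0.07 = 2.8
Sum = 55.22
Bonus: 55.22 + 1 = 56.22
56.22 ≥ 55 → Satisfactory

Satisfactory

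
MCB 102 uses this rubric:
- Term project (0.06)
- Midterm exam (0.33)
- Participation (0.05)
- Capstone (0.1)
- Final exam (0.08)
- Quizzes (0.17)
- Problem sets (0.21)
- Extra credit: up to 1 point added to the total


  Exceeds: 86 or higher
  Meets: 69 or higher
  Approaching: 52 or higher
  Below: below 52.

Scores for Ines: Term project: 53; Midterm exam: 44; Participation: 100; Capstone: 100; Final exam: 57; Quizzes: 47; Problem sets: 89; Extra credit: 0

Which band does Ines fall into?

Approaching

Weighted total:
  Term project 53 × 0.06 = 3.18
  Midterm exam 44 × 0.33 = 14.52
  Participation 100 × 0.05 = 5
  Capstone 100 × 0.1 = 10
  Final exam 57 × 0.08 = 4.56
  Quizzes 47 × 0.17 = 7.99
  Problem sets 89 × 0.21 = 18.69
Sum = 63.94
Extra credit: 63.94 + 0 = 63.94
63.94 is ≥ 52 and < 69 → Approaching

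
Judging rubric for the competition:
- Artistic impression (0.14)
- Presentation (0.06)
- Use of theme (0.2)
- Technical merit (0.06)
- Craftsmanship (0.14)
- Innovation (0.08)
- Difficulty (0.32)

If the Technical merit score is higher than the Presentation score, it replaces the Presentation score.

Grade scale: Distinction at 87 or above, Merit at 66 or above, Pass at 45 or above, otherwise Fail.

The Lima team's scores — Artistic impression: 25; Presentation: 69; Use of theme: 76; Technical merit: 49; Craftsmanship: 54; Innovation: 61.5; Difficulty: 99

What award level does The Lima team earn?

Merit

Technical merit (49) ≤ Presentation (69), so Presentation stays at 69.
Weighted total:
  Artistic impression 25 × 0.14 = 3.5
  Presentation 69 × 0.06 = 4.14
  Use of theme 76 × 0.2 = 15.2
  Technical merit 49 × 0.06 = 2.94
  Craftsmanship 54 × 0.14 = 7.56
  Innovation 61.5 × 0.08 = 4.92
  Difficulty 99 × 0.32 = 31.68
Sum = 69.94
69.94 is ≥ 66 and < 87 → Merit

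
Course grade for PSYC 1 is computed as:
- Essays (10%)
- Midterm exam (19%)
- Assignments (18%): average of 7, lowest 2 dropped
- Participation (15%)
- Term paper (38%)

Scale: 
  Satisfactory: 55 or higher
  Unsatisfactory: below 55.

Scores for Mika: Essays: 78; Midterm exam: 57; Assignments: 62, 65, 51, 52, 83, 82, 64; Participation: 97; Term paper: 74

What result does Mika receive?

Satisfactory

Assignments: drop 51, 52 → average of remaining 5 = 356/5 = 71.2
Weighted total:
  Essays 78 × 0.1 = 7.8
  Midterm exam 57 × 0.19 = 10.83
  Assignments 71.2 × 0.18 = 12.816
  Participation 97 × 0.15 = 14.55
  Term paper 74 × 0.38 = 28.12
Sum = 74.116
74.116 ≥ 55 → Satisfactory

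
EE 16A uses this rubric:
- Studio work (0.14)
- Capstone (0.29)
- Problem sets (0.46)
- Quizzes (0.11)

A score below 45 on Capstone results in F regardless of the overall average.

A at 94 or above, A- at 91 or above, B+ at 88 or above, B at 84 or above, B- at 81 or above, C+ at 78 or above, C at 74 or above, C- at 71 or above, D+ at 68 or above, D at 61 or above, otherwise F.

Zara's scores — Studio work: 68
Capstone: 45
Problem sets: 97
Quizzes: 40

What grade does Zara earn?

C-

Capstone score 45 ≥ 45: minimum met.
Weighted total:
  Studio work 68 × 0.14 = 9.52
  Capstone 45 × 0.29 = 13.05
  Problem sets 97 × 0.46 = 44.62
  Quizzes 40 × 0.11 = 4.4
Sum = 71.59
71.59 is ≥ 71 and < 74 → C-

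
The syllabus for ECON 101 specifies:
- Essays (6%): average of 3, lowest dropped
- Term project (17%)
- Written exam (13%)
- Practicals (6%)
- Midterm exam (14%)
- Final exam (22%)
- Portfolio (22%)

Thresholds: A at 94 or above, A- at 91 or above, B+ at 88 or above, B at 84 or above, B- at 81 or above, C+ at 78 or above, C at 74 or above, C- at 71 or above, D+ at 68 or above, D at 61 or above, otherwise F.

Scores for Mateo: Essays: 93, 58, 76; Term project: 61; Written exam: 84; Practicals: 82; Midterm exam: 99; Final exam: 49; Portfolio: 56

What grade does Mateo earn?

D+

Essays: drop 58 → average of remaining 2 = 169/2 = 84.5
Weighted total:
  Essays 84.5 × 0.06 = 5.07
  Term project 61 × 0.17 = 10.37
  Written exam 84 × 0.13 = 10.92
  Practicals 82 × 0.06 = 4.92
  Midterm exam 99 × 0.14 = 13.86
  Final exam 49 × 0.22 = 10.78
  Portfolio 56 × 0.22 = 12.32
Sum = 68.24
68.24 is ≥ 68 and < 71 → D+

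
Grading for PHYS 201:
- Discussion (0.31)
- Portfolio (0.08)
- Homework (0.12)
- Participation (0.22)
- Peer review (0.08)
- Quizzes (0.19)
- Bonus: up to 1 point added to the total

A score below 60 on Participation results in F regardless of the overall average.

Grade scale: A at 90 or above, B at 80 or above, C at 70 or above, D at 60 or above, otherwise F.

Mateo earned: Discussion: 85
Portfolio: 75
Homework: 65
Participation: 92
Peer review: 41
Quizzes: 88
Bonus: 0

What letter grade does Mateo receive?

B

Participation score 92 ≥ 60: minimum met.
Weighted total:
  Discussion 85 × 0.31 = 26.35
  Portfolio 75 × 0.08 = 6
  Homework 65 × 0.12 = 7.8
  Participation 92 × 0.22 = 20.24
  Peer review 41 × 0.08 = 3.28
  Quizzes 88 × 0.19 = 16.72
Sum = 80.39
Bonus: 80.39 + 0 = 80.39
80.39 is ≥ 80 and < 90 → B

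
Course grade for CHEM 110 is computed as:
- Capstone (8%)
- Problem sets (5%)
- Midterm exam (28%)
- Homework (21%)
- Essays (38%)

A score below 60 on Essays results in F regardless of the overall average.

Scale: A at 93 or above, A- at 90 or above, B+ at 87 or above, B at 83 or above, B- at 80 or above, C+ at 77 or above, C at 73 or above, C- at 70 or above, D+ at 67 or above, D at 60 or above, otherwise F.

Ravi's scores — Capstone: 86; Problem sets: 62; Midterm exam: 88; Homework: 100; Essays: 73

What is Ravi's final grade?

B

Essays score 73 ≥ 60: minimum met.
Weighted total:
  Capstone 86 × 0.08 = 6.88
  Problem sets 62 × 0.05 = 3.1
  Midterm exam 88 × 0.28 = 24.64
  Homework 100 × 0.21 = 21
  Essays 73 × 0.38 = 27.74
Sum = 83.36
83.36 is ≥ 83 and < 87 → B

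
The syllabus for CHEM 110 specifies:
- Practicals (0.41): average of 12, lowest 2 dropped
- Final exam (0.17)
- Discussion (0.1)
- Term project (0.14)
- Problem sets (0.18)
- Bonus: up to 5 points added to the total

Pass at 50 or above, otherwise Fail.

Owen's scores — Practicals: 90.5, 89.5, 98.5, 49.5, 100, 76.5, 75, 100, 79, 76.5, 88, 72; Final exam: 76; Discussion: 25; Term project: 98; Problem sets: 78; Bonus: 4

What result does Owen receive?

Pass

Practicals: drop 49.5, 72 → average of remaining 10 = 873.5/10 = 87.35
Weighted total:
  Practicals 87.35 × 0.41 = 35.8135
  Final exam 76 × 0.17 = 12.92
  Discussion 25 × 0.1 = 2.5
  Term project 98 × 0.14 = 13.72
  Problem sets 78 × 0.18 = 14.04
Sum = 78.9935
Bonus: 78.9935 + 4 = 82.9935
82.9935 ≥ 50 → Pass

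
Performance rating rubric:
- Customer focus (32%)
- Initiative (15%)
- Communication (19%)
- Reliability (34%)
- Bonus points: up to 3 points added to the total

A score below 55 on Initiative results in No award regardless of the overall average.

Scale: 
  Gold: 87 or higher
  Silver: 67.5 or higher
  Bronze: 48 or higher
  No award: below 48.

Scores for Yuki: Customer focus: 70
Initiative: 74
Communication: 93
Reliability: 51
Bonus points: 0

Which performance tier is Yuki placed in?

Initiative score 74 ≥ 55: minimum met.
Weighted total:
  Customer focus 70 × 0.32 = 22.4
  Initiative 74 × 0.15 = 11.1
  Communication 93 × 0.19 = 17.67
  Reliability 51 × 0.34 = 17.34
Sum = 68.51
Bonus points: 68.51 + 0 = 68.51
68.51 is ≥ 67.5 and < 87 → Silver

Silver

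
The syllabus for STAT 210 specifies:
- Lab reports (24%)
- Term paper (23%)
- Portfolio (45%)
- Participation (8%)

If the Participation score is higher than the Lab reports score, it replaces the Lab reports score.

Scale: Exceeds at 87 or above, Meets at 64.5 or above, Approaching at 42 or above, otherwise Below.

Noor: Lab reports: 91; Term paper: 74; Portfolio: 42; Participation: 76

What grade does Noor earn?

Approaching

Participation (76) ≤ Lab reports (91), so Lab reports stays at 91.
Weighted total:
  Lab reports 91 × 0.24 = 21.84
  Term paper 74 × 0.23 = 17.02
  Portfolio 42 × 0.45 = 18.9
  Participation 76 × 0.08 = 6.08
Sum = 63.84
63.84 is ≥ 42 and < 64.5 → Approaching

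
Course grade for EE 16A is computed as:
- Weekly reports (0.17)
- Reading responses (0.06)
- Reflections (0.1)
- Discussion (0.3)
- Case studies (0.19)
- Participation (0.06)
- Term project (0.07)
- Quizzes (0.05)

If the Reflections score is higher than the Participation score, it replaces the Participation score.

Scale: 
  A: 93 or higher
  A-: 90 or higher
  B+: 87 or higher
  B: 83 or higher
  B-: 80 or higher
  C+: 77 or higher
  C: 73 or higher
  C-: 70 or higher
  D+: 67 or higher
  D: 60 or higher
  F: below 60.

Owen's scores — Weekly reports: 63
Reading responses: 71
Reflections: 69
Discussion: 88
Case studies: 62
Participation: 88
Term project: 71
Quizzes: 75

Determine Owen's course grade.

Reflections (69) ≤ Participation (88), so Participation stays at 88.
Weighted total:
  Weekly reports 63 × 0.17 = 10.71
  Reading responses 71 × 0.06 = 4.26
  Reflections 69 × 0.1 = 6.9
  Discussion 88 × 0.3 = 26.4
  Case studies 62 × 0.19 = 11.78
  Participation 88 × 0.06 = 5.28
  Term project 71 × 0.07 = 4.97
  Quizzes 75 × 0.05 = 3.75
Sum = 74.05
74.05 is ≥ 73 and < 77 → C

C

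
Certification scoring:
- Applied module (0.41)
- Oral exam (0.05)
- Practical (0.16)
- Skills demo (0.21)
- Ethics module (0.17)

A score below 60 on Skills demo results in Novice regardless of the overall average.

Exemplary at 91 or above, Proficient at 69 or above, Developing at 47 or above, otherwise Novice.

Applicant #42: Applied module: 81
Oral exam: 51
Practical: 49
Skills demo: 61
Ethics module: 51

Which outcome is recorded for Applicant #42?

Developing

Skills demo score 61 ≥ 60: minimum met.
Weighted total:
  Applied module 81 × 0.41 = 33.21
  Oral exam 51 × 0.05 = 2.55
  Practical 49 × 0.16 = 7.84
  Skills demo 61 × 0.21 = 12.81
  Ethics module 51 × 0.17 = 8.67
Sum = 65.08
65.08 is ≥ 47 and < 69 → Developing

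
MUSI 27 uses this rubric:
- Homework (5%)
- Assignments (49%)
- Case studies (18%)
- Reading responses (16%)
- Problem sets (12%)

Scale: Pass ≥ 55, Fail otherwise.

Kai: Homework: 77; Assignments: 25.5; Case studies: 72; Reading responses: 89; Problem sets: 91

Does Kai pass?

Weighted total:
  Homework 77 × 0.05 = 3.85
  Assignments 25.5 × 0.49 = 12.495
  Case studies 72 × 0.18 = 12.96
  Reading responses 89 × 0.16 = 14.24
  Problem sets 91 × 0.12 = 10.92
Sum = 54.465
54.465 < 55 → Fail

Fail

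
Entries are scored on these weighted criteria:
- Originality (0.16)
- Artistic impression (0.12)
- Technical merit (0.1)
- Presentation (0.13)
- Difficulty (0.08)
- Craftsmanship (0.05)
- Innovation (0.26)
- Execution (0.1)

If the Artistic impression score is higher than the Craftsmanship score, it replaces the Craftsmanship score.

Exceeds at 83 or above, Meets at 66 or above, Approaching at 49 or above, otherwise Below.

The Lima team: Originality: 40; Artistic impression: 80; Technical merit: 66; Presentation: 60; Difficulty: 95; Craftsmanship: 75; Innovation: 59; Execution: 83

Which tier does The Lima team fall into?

Approaching

Artistic impression (80) > Craftsmanship (75), so Craftsmanship counts as 80.
Weighted total:
  Originality 40 × 0.16 = 6.4
  Artistic impression 80 × 0.12 = 9.6
  Technical merit 66 × 0.1 = 6.6
  Presentation 60 × 0.13 = 7.8
  Difficulty 95 × 0.08 = 7.6
  Craftsmanship 80 × 0.05 = 4
  Innovation 59 × 0.26 = 15.34
  Execution 83 × 0.1 = 8.3
Sum = 65.64
65.64 is ≥ 49 and < 66 → Approaching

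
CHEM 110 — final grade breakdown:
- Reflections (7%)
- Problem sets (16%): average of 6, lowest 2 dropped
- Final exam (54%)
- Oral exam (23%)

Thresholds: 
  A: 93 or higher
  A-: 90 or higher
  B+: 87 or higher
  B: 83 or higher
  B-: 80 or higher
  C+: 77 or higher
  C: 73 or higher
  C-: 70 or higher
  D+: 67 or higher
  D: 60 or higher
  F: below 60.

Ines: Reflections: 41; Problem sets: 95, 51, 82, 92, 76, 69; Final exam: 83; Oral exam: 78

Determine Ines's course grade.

Problem sets: drop 51, 69 → average of remaining 4 = 345/4 = 86.25
Weighted total:
  Reflections 41 × 0.07 = 2.87
  Problem sets 86.25 × 0.16 = 13.8
  Final exam 83 × 0.54 = 44.82
  Oral exam 78 × 0.23 = 17.94
Sum = 79.43
79.43 is ≥ 77 and < 80 → C+

C+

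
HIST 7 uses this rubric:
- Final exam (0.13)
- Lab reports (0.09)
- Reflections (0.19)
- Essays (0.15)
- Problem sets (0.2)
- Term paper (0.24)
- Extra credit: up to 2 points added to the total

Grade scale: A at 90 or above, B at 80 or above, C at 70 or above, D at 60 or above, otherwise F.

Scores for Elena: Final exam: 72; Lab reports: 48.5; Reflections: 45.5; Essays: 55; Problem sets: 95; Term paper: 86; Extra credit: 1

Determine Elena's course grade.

C

Weighted total:
  Final exam 72 × 0.13 = 9.36
  Lab reports 48.5 × 0.09 = 4.365
  Reflections 45.5 × 0.19 = 8.645
  Essays 55 × 0.15 = 8.25
  Problem sets 95 × 0.2 = 19
  Term paper 86 × 0.24 = 20.64
Sum = 70.26
Extra credit: 70.26 + 1 = 71.26
71.26 is ≥ 70 and < 80 → C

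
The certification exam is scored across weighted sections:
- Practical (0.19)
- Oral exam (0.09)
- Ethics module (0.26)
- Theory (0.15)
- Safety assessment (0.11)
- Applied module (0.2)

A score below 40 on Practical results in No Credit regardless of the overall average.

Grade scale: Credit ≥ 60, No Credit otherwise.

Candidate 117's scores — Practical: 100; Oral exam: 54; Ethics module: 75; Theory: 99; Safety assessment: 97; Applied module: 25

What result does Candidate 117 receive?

Practical score 100 ≥ 40: minimum met.
Weighted total:
  Practical 100 × 0.19 = 19
  Oral exam 54 × 0.09 = 4.86
  Ethics module 75 × 0.26 = 19.5
  Theory 99 × 0.15 = 14.85
  Safety assessment 97 × 0.11 = 10.67
  Applied module 25 × 0.2 = 5
Sum = 73.88
73.88 ≥ 60 → Credit

Credit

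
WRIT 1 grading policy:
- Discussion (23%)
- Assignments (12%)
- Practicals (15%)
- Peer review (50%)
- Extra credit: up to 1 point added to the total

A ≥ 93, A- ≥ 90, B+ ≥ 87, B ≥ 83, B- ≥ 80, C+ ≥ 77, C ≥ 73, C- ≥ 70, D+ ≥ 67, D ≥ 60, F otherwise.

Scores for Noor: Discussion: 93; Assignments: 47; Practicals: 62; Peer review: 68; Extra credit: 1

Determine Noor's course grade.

Weighted total:
  Discussion 93 × 0.23 = 21.39
  Assignments 47 × 0.12 = 5.64
  Practicals 62 × 0.15 = 9.3
  Peer review 68 × 0.5 = 34
Sum = 70.33
Extra credit: 70.33 + 1 = 71.33
71.33 is ≥ 70 and < 73 → C-

C-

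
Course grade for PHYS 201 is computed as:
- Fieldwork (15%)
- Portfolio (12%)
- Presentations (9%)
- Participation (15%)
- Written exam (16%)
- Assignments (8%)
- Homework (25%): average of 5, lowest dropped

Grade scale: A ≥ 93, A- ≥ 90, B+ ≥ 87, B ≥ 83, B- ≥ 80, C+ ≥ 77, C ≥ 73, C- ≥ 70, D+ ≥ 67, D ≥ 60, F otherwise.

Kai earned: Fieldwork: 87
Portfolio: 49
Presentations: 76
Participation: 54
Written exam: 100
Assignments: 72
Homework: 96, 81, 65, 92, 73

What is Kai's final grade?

C+

Homework: drop 65 → average of remaining 4 = 342/4 = 85.5
Weighted total:
  Fieldwork 87 × 0.15 = 13.05
  Portfolio 49 × 0.12 = 5.88
  Presentations 76 × 0.09 = 6.84
  Participation 54 × 0.15 = 8.1
  Written exam 100 × 0.16 = 16
  Assignments 72 × 0.08 = 5.76
  Homework 85.5 × 0.25 = 21.375
Sum = 77.005
77.005 is ≥ 77 and < 80 → C+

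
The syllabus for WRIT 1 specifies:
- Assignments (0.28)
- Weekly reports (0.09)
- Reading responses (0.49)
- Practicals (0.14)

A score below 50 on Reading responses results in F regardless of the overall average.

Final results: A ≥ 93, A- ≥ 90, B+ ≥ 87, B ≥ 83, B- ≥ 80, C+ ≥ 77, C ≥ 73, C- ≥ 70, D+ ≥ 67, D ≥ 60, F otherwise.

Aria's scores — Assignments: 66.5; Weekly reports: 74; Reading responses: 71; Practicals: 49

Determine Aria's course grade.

D

Reading responses score 71 ≥ 50: minimum met.
Weighted total:
  Assignments 66.5 × 0.28 = 18.62
  Weekly reports 74 × 0.09 = 6.66
  Reading responses 71 × 0.49 = 34.79
  Practicals 49 × 0.14 = 6.86
Sum = 66.93
66.93 is ≥ 60 and < 67 → D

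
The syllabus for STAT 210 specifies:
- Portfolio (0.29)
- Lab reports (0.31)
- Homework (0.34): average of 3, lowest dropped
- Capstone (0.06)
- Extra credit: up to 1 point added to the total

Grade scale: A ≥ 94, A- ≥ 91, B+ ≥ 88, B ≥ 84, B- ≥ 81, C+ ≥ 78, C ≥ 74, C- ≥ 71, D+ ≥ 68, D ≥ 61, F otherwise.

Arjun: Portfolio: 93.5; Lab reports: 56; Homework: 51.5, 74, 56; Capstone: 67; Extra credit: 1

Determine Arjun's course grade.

Homework: drop 51.5 → average of remaining 2 = 130/2 = 65
Weighted total:
  Portfolio 93.5 × 0.29 = 27.115
  Lab reports 56 × 0.31 = 17.36
  Homework 65 × 0.34 = 22.1
  Capstone 67 × 0.06 = 4.02
Sum = 70.595
Extra credit: 70.595 + 1 = 71.595
71.595 is ≥ 71 and < 74 → C-

C-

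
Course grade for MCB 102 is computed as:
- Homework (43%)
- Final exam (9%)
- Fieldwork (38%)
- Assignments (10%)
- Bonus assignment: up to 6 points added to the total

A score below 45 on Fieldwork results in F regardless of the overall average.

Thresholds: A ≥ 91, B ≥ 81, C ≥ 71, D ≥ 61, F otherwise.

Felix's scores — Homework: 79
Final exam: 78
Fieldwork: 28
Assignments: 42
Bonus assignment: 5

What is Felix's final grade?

Fieldwork score 28 < 45: minimum not met.
Weighted total:
  Homework 79 × 0.43 = 33.97
  Final exam 78 × 0.09 = 7.02
  Fieldwork 28 × 0.38 = 10.64
  Assignments 42 × 0.1 = 4.2
Sum = 55.83
Bonus assignment: 55.83 + 5 = 60.83
Because the Fieldwork minimum was not met, the result is F.

F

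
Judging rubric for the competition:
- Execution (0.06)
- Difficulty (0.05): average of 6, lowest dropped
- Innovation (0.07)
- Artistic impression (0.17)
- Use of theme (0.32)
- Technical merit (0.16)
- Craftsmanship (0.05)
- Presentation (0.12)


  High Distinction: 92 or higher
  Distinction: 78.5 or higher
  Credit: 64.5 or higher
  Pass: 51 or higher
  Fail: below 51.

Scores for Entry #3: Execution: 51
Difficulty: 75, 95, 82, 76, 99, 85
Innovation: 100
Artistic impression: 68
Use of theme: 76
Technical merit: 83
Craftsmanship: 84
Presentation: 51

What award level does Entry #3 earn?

Credit

Difficulty: drop 75 → average of remaining 5 = 437/5 = 87.4
Weighted total:
  Execution 51 × 0.06 = 3.06
  Difficulty 87.4 × 0.05 = 4.37
  Innovation 100 × 0.07 = 7
  Artistic impression 68 × 0.17 = 11.56
  Use of theme 76 × 0.32 = 24.32
  Technical merit 83 × 0.16 = 13.28
  Craftsmanship 84 × 0.05 = 4.2
  Presentation 51 × 0.12 = 6.12
Sum = 73.91
73.91 is ≥ 64.5 and < 78.5 → Credit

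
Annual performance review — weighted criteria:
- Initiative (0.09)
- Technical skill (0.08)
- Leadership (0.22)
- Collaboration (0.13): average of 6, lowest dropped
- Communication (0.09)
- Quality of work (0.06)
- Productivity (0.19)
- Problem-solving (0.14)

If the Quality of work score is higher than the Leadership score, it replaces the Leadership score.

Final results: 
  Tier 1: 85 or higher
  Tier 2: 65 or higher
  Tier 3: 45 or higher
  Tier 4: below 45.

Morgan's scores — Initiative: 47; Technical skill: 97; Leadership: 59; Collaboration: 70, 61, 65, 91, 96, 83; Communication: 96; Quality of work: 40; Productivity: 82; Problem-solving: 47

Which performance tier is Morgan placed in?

Collaboration: drop 61 → average of remaining 5 = 405/5 = 81
Quality of work (40) ≤ Leadership (59), so Leadership stays at 59.
Weighted total:
  Initiative 47 × 0.09 = 4.23
  Technical skill 97 × 0.08 = 7.76
  Leadership 59 × 0.22 = 12.98
  Collaboration 81 × 0.13 = 10.53
  Communication 96 × 0.09 = 8.64
  Quality of work 40 × 0.06 = 2.4
  Productivity 82 × 0.19 = 15.58
  Problem-solving 47 × 0.14 = 6.58
Sum = 68.7
68.7 is ≥ 65 and < 85 → Tier 2

Tier 2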